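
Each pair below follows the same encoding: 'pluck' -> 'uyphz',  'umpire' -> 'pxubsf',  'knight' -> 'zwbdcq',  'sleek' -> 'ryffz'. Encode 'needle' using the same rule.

wffgyf

Treating letters as 0–25, the rule is x ↦ 25x + 9 (mod 26).
For needle: n(13)→25·13+9≡22=w; e(4)→25·4+9≡5=f; e(4)→25·4+9≡5=f; d(3)→25·3+9≡6=g; l(11)→25·11+9≡24=y; e(4)→25·4+9≡5=f (all mod 26).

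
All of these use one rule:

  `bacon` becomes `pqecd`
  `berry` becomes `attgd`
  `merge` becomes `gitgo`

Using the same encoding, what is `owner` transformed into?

tgpyq

The output letters match the input read backwards, each shifted +2: bacon reversed is nocab. Two steps: reverse the string, then apply a Caesar shift of +2.
On owner: reverse → renwo; then shift: r+2=t, e+2=g, n+2=p, w+2=y, o+2=q.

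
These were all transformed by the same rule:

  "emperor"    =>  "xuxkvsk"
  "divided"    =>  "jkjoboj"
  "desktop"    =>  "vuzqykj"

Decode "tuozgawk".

equation

The output letters match the input read backwards, each shifted +6: emperor reversed is rorepme. Read the word backwards and shift each letter +6.
Undoing it on tuozgawk: shift back: t−6=n, u−6=o, o−6=i, z−6=t, g−6=a, a−6=u, w−6=q, k−6=e → noitauqe; then reverse → equation.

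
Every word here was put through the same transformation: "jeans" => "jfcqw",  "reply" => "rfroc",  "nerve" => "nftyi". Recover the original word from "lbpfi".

lance

In jeans: j→j is +0, e→f is +1, a→c is +2, n→q is +3 — the shift increases by 1 each position. The shift increases by 1 at each position, starting from +0: 0, 1, 2, ….
Decoding lbpfi: l−0=l, b−1=a, p−2=n, f−3=c, i−4=e.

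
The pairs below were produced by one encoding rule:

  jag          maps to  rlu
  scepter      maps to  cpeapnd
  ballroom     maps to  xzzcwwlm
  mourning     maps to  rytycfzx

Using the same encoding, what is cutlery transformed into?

jcpwefn

Read the word backwards and shift each letter +11.
For cutlery: reverse → yreltuc; then shift: y+11=j, r+11=c, e+11=p, l+11=w, t+11=e, u+11=f, c+11=n.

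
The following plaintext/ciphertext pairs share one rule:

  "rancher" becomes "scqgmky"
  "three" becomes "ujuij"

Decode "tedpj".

In rancher: r→s is +1, a→c is +2, n→q is +3, c→g is +4 — the shift increases by 1 each position. The shift increases by 1 at each position, starting from +1: 1, 2, 3, ….
Reversing it on tedpj: t−1=s, e−2=c, d−3=a, p−4=l, j−5=e.

scale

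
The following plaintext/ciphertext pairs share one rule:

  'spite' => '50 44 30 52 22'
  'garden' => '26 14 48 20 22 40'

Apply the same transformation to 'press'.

s(#19)→50 and p(#16)→44: differences scale by 2, so n = 2·pos + 12. Each letter becomes 2×(its alphabet position, a=1..z=26) + 12.
On press: p=16→44, r=18→48, e=5→22, s=19→50, s=19→50.

44 48 22 50 50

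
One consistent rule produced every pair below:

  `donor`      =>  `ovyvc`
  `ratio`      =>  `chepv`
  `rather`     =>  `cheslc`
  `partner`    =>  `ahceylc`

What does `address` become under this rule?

hoocldd

Two shifts are in play — +7 for a/e/i/o/u, +11 for every other letter.
Applying it to address: a(vowel)+7=h, d(cons)+11=o, d(cons)+11=o, r(cons)+11=c, e(vowel)+7=l, s(cons)+11=d, s(cons)+11=d.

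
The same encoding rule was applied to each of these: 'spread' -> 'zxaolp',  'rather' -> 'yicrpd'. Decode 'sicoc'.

later

In spread: s→z is +7, p→x is +8, r→a is +9, e→o is +10 — the shift increases by 1 each position. Letter i (0-indexed) is shifted by i+7, so successive shifts are 7, 8, 9, ….
Undoing it on sicoc: s−7=l, i−8=a, c−9=t, o−10=e, c−11=r.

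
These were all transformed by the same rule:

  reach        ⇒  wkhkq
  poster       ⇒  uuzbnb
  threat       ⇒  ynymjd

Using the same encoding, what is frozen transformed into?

Each letter shifts forward by (position + 5), i.e. 5, 6, 7, … — the shift grows by one for each successive letter.
For frozen: f+5=k, r+6=x, o+7=v, z+8=h, e+9=n, n+10=x.

kxvhnx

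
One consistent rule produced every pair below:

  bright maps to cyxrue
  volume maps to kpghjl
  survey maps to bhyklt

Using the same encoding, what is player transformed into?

sgztly

b(1)→c(2) and r(17)→y(24) fit y≡3x+25 (mod 26); the inverse of 3 mod 26 is 9. Treating letters as 0–25, the rule is x ↦ 3x + 25 (mod 26).
For player: p(15)→3·15+25≡18=s; l(11)→3·11+25≡6=g; a(0)→3·0+25≡25=z; y(24)→3·24+25≡19=t; e(4)→3·4+25≡11=l; r(17)→3·17+25≡24=y (all mod 26).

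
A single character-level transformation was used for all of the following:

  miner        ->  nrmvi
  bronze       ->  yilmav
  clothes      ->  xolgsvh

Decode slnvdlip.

Each pair mirrors across the alphabet (m↔n, i↔r, n↔m): positions sum to 25. This is the alphabet-reversal cipher (Atbash): a becomes z, b becomes y, etc.
Undoing it on slnvdlip: s↔h, l↔o, n↔m, v↔e, d↔w, l↔o, i↔r, p↔k.

homework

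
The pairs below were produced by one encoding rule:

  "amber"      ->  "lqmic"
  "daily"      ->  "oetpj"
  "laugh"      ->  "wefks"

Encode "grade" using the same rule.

Shifts by position in amber: pos 0: a→l (+11), pos 1: m→q (+4), pos 2: b→m (+11), pos 3: e→i (+4) — repeating every 2. The shifts repeat in a cycle of length 2: positions 0,1,… shift by +11, +4, then the pattern repeats.
For grade: g+11=r, r+4=v, a+11=l, d+4=h, e+11=p.

rvlhp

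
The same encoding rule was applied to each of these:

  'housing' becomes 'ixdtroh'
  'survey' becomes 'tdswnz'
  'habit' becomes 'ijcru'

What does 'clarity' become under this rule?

Two shifts are in play — +9 for a/e/i/o/u, +1 for every other letter.
On clarity: c(cons)+1=d, l(cons)+1=m, a(vowel)+9=j, r(cons)+1=s, i(vowel)+9=r, t(cons)+1=u, y(cons)+1=z.

dmjsruz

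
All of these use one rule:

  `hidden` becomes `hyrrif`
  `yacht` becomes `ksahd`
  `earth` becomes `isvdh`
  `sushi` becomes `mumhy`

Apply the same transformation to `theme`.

h(7)→h(7) and i(8)→y(24) fit y≡17x+18 (mod 26); the inverse of 17 mod 26 is 23. This is an affine cipher: with a=0,…,z=25, each position x becomes (17x+18) mod 26.
On theme: t(19)→17·19+18≡3=d; h(7)→17·7+18≡7=h; e(4)→17·4+18≡8=i; m(12)→17·12+18≡14=o; e(4)→17·4+18≡8=i (all mod 26).

dhioi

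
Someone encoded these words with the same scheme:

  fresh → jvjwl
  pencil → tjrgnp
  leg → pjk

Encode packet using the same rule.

The shift depends on letter class: consonant f→j is +4, but vowel e→j is +5. The rule splits by letter class: vowels +5, consonants +4.
Applying it to packet: p(cons)+4=t, a(vowel)+5=f, c(cons)+4=g, k(cons)+4=o, e(vowel)+5=j, t(cons)+4=x.

tfgojx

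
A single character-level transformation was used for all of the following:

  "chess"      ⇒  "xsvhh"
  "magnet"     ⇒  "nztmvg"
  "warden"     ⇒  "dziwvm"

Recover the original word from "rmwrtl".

indigo

Letters are reflected about the middle of the alphabet (position → 25−position): Atbash.
Undoing it on rmwrtl: r↔i, m↔n, w↔d, r↔i, t↔g, l↔o.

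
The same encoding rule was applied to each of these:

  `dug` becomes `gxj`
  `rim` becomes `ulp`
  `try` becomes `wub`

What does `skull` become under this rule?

vnxoo

Compare letters: d→g is +3, u→x is +3, g→j is +3 — a constant shift. This is a Caesar cipher with shift 3.
Applying it to skull: s+3=v, k+3=n, u+3=x, l+3=o, l+3=o.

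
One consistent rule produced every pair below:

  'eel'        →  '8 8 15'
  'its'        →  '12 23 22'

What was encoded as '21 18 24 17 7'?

round

e is letter #5 and maps to 8: an offset of 3. Letters become their 1-based position plus 3 (so a→4, b→5, …).
Decoding 21 18 24 17 7: 21→(21−3)÷1=18=r, 18→(18−3)÷1=15=o, 24→(24−3)÷1=21=u, 17→(17−3)÷1=14=n, 7→(7−3)÷1=4=d.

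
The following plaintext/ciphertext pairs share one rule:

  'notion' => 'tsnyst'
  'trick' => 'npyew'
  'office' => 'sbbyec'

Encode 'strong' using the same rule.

onpsta

n(13)→t(19) and o(14)→s(18) fit y≡25x+6 (mod 26); the inverse of 25 mod 26 is 25. Treating letters as 0–25, the rule is x ↦ 25x + 6 (mod 26).
On strong: s(18)→25·18+6≡14=o; t(19)→25·19+6≡13=n; r(17)→25·17+6≡15=p; o(14)→25·14+6≡18=s; n(13)→25·13+6≡19=t; g(6)→25·6+6≡0=a (all mod 26).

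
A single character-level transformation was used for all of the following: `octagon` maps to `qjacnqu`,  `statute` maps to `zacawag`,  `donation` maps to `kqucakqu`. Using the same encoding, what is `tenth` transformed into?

aguao

The shift depends on letter class: consonant c→j is +7, but vowel o→q is +2. The rule splits by letter class: vowels +2, consonants +7.
For tenth: t(cons)+7=a, e(vowel)+2=g, n(cons)+7=u, t(cons)+7=a, h(cons)+7=o.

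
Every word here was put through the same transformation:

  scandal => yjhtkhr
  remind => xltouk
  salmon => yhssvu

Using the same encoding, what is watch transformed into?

chaio

It's a Vigenère-style cipher with numeric key [6,7,7]: position i shifts by key[i mod 3].
On watch: w+6=c, a+7=h, t+7=a, c+6=i, h+7=o.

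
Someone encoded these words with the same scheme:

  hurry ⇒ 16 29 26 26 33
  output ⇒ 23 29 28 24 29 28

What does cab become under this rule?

h is letter #8 and maps to 16: an offset of 8. Each letter is replaced by its alphabet position (a=1..z=26) + 8.
On cab: c=3→11, a=1→9, b=2→10.

11 9 10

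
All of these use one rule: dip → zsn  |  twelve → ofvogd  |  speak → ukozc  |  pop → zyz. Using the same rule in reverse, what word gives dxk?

ant

The output letters match the input read backwards, each shifted +10: dip reversed is pid. The word is reversed, then every letter is shifted forward by 10.
Reversing it on dxk: shift back: d−10=t, x−10=n, k−10=a → tna; then reverse → ant.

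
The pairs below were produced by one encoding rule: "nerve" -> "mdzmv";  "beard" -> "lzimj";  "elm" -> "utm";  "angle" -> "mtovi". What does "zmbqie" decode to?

waiter

The output letters match the input read backwards, each shifted +8: nerve reversed is evren. The word is reversed, then every letter is shifted forward by 8.
Reversing it on zmbqie: shift back: z−8=r, m−8=e, b−8=t, q−8=i, i−8=a, e−8=w → retiaw; then reverse → waiter.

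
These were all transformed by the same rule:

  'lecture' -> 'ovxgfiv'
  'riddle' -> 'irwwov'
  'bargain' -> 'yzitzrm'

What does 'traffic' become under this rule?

Each pair mirrors across the alphabet (l↔o, e↔v, c↔x): positions sum to 25. This is the alphabet-reversal cipher (Atbash): a becomes z, b becomes y, etc.
Applying it to traffic: t↔g, r↔i, a↔z, f↔u, f↔u, i↔r, c↔x.

gizuurx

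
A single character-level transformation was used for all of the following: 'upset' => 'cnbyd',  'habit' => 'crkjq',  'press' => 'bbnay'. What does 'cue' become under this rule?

ndl

The output letters match the input read backwards, each shifted +9: upset reversed is tespu. The word is reversed, then every letter is shifted forward by 9.
Applying it to cue: reverse → euc; then shift: e+9=n, u+9=d, c+9=l.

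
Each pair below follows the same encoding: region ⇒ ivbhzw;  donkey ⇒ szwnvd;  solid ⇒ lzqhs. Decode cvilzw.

Treating letters as 0–25, the rule is x ↦ 3x + 9 (mod 26).
Undoing it on cvilzw: c(2)→9·(2−9)≡15=p; v(21)→9·(21−9)≡4=e; i(8)→9·(8−9)≡17=r; l(11)→9·(11−9)≡18=s; z(25)→9·(25−9)≡14=o; w(22)→9·(22−9)≡13=n (all mod 26).

person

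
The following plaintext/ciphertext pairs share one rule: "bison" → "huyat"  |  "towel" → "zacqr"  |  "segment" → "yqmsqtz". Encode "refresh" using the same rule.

xqlxqyn

The shift depends on letter class: consonant b→h is +6, but vowel i→u is +12. Vowels shift forward by 12 and consonants shift forward by 6.
On refresh: r(cons)+6=x, e(vowel)+12=q, f(cons)+6=l, r(cons)+6=x, e(vowel)+12=q, s(cons)+6=y, h(cons)+6=n.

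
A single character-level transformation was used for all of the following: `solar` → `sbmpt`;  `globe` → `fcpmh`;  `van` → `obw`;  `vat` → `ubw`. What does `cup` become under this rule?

qvd

The output letters match the input read backwards, each shifted +1: solar reversed is ralos. The word is reversed, then every letter is shifted forward by 1.
On cup: reverse → puc; then shift: p+1=q, u+1=v, c+1=d.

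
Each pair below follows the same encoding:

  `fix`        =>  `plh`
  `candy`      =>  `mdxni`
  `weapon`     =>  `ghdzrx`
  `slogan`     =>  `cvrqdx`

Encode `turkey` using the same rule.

dxbuhi

Vowels shift forward by 3 and consonants shift forward by 10.
For turkey: t(cons)+10=d, u(vowel)+3=x, r(cons)+10=b, k(cons)+10=u, e(vowel)+3=h, y(cons)+10=i.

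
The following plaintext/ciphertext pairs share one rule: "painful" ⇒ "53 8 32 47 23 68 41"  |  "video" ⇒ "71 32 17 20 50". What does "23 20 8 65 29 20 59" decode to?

p(#16)→53 and a(#1)→8: differences scale by 3, so n = 3·pos + 5. With a=1..z=26, the number is 3·pos + 5.
Undoing it on 23 20 8 65 29 20 59: 23→(23−5)÷3=6=f, 20→(20−5)÷3=5=e, 8→(8−5)÷3=1=a, 65→(65−5)÷3=20=t, 29→(29−5)÷3=8=h, 20→(20−5)÷3=5=e, 59→(59−5)÷3=18=r.

feather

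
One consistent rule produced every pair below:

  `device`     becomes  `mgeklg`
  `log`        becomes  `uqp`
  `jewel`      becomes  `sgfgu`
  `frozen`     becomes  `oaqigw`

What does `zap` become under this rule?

icy

Vowels shift forward by 2 and consonants shift forward by 9.
For zap: z(cons)+9=i, a(vowel)+2=c, p(cons)+9=y.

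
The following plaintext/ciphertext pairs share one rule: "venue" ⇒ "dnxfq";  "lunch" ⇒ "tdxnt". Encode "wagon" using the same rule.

The shift increases by 1 at each position, starting from +8: 8, 9, 10, ….
Applying it to wagon: w+8=e, a+9=j, g+10=q, o+11=z, n+12=z.

ejqzz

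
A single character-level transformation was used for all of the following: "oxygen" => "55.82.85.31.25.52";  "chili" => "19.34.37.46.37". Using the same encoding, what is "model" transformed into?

o(#15)→55 and x(#24)→82: differences scale by 3, so n = 3·pos + 10. Each letter becomes 3×(its alphabet position, a=1..z=26) + 10.
On model: m=13→49, o=15→55, d=4→22, e=5→25, l=12→46.

49.55.22.25.46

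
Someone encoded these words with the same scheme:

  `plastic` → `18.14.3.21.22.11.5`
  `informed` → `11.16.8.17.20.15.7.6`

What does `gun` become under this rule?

p is letter #16 and maps to 18: an offset of 2. The number is (letter's place in the alphabet, a=1) + 2.
For gun: g=7→9, u=21→23, n=14→16.

9.23.16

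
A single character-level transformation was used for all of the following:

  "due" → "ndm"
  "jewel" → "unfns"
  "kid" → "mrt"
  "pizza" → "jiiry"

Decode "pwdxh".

young

Read the word backwards and shift each letter +9.
Decoding pwdxh: shift back: p−9=g, w−9=n, d−9=u, x−9=o, h−9=y → gnuoy; then reverse → young.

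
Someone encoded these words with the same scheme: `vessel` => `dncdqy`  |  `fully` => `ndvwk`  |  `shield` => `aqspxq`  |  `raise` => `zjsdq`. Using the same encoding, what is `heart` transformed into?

In vessel: v→d is +8, e→n is +9, s→c is +10, s→d is +11 — the shift increases by 1 each position. Each letter shifts forward by (position + 8), i.e. 8, 9, 10, … — the shift grows by one for each successive letter.
On heart: h+8=p, e+9=n, a+10=k, r+11=c, t+12=f.

pnkcf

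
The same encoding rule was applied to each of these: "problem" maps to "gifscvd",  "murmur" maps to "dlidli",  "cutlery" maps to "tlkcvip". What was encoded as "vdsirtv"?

embrace

Compare letters: p→g is +17, r→i is +17, o→f is +17 — a constant shift. This is a Caesar cipher with shift 17.
Decoding vdsirtv: v−17=e, d−17=m, s−17=b, i−17=r, r−17=a, t−17=c, v−17=e.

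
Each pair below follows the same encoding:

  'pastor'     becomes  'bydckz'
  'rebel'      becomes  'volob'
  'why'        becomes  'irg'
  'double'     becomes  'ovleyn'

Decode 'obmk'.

The output letters match the input read backwards, each shifted +10: pastor reversed is rotsap. The word is reversed, then every letter is shifted forward by 10.
Undoing it on obmk: shift back: o−10=e, b−10=r, m−10=c, k−10=a → erca; then reverse → acre.

acre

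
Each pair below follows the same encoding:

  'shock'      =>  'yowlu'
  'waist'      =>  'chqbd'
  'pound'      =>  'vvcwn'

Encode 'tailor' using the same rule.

In shock: s→y is +6, h→o is +7, o→w is +8, c→l is +9 — the shift increases by 1 each position. Letter i (0-indexed) is shifted by i+6, so successive shifts are 6, 7, 8, ….
For tailor: t+6=z, a+7=h, i+8=q, l+9=u, o+10=y, r+11=c.

zhquyc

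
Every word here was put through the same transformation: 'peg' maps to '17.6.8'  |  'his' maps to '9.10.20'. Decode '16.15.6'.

p is letter #16 and maps to 17: an offset of 1. Letters become their 1-based position plus 1 (so a→2, b→3, …).
Reversing it on 16.15.6: 16→(16−1)÷1=15=o, 15→(15−1)÷1=14=n, 6→(6−1)÷1=5=e.

one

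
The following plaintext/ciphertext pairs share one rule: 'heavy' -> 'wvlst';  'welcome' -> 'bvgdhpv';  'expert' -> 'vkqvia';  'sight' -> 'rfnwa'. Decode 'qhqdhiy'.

popcorn

h(7)→w(22) and e(4)→v(21) fit y≡9x+11 (mod 26); the inverse of 9 mod 26 is 3. This is an affine cipher: with a=0,…,z=25, each position x becomes (9x+11) mod 26.
Decoding qhqdhiy: q(16)→3·(16−11)≡15=p; h(7)→3·(7−11)≡14=o; q(16)→3·(16−11)≡15=p; d(3)→3·(3−11)≡2=c; h(7)→3·(7−11)≡14=o; i(8)→3·(8−11)≡17=r; y(24)→3·(24−11)≡13=n (all mod 26).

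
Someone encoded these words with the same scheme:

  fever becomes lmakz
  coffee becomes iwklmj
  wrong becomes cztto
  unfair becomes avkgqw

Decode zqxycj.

tissue

A repeating key of period 3 is used — shifts +6, +8, +5 over and over.
Reversing it on zqxycj: z−6=t, q−8=i, x−5=s, y−6=s, c−8=u, j−5=e.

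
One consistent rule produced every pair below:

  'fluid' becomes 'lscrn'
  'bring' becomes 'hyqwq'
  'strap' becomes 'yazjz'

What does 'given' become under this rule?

mpdnx

The shift increases by 1 at each position, starting from +6: 6, 7, 8, ….
For given: g+6=m, i+7=p, v+8=d, e+9=n, n+10=x.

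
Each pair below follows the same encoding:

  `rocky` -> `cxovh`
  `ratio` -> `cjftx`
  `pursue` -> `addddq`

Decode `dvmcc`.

Shifts by position in rocky: pos 0: r→c (+11), pos 1: o→x (+9), pos 2: c→o (+12), pos 3: k→v (+11), pos 4: y→h (+9) — repeating every 3. The shifts repeat in a cycle of length 3: positions 0,1,… shift by +11, +9, +12, then the pattern repeats.
Undoing it on dvmcc: d−11=s, v−9=m, m−12=a, c−11=r, c−9=t.

smart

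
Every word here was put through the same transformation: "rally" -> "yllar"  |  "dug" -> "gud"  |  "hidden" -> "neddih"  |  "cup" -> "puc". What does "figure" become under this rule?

erugif

The output letters match the input read backwards: rally reversed is yllar. The word is simply reversed.
For figure: reverse → erugif.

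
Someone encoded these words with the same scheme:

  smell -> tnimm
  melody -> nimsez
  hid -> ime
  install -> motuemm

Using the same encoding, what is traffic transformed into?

useggmd

The shift depends on letter class: consonant s→t is +1, but vowel e→i is +4. The rule splits by letter class: vowels +4, consonants +1.
On traffic: t(cons)+1=u, r(cons)+1=s, a(vowel)+4=e, f(cons)+1=g, f(cons)+1=g, i(vowel)+4=m, c(cons)+1=d.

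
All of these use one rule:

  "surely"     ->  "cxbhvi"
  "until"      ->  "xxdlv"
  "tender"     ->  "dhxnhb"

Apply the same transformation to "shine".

crlxh

The shift depends on letter class: consonant s→c is +10, but vowel u→x is +3. The rule splits by letter class: vowels +3, consonants +10.
On shine: s(cons)+10=c, h(cons)+10=r, i(vowel)+3=l, n(cons)+10=x, e(vowel)+3=h.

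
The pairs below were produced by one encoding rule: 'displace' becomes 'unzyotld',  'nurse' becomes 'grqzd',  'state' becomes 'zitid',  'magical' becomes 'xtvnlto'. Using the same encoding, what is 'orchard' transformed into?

pqletqu

Treating letters as 0–25, the rule is x ↦ 9x + 19 (mod 26).
Applying it to orchard: o(14)→9·14+19≡15=p; r(17)→9·17+19≡16=q; c(2)→9·2+19≡11=l; h(7)→9·7+19≡4=e; a(0)→9·0+19≡19=t; r(17)→9·17+19≡16=q; d(3)→9·3+19≡20=u (all mod 26).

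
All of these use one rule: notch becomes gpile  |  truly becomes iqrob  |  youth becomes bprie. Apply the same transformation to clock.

n(13)→g(6) and o(14)→p(15) fit y≡9x+19 (mod 26); the inverse of 9 mod 26 is 3. This is an affine cipher: with a=0,…,z=25, each position x becomes (9x+19) mod 26.
On clock: c(2)→9·2+19≡11=l; l(11)→9·11+19≡14=o; o(14)→9·14+19≡15=p; c(2)→9·2+19≡11=l; k(10)→9·10+19≡5=f (all mod 26).

loplf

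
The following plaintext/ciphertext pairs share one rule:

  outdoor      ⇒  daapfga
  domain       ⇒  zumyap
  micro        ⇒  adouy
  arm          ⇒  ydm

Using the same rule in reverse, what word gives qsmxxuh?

The output letters match the input read backwards, each shifted +12: outdoor reversed is roodtuo. Two steps: reverse the string, then apply a Caesar shift of +12.
Reversing it on qsmxxuh: shift back: q−12=e, s−12=g, m−12=a, x−12=l, x−12=l, u−12=i, h−12=v → egalliv; then reverse → village.

village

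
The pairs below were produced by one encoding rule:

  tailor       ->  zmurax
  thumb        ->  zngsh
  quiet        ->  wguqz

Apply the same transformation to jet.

The shift depends on letter class: consonant t→z is +6, but vowel a→m is +12. Vowels shift forward by 12 and consonants shift forward by 6.
For jet: j(cons)+6=p, e(vowel)+12=q, t(cons)+6=z.

pqz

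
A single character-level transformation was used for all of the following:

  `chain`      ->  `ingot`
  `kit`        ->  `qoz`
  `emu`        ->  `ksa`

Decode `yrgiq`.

slack

Compare letters: c→i is +6, h→n is +6, a→g is +6 — a constant shift. Each letter is shifted forward by 6 in the alphabet (a Caesar shift of +6).
Undoing it on yrgiq: y−6=s, r−6=l, g−6=a, i−6=c, q−6=k.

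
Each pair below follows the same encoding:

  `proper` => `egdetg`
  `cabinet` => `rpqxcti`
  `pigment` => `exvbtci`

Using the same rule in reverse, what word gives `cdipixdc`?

Each letter is shifted forward by 15 in the alphabet (a Caesar shift of +15).
Decoding cdipixdc: c−15=n, d−15=o, i−15=t, p−15=a, i−15=t, x−15=i, d−15=o, c−15=n.

notation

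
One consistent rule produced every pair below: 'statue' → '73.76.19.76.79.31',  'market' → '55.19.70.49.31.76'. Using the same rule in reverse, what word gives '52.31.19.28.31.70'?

leader

s(#19)→73 and t(#20)→76: differences scale by 3, so n = 3·pos + 16. Each letter becomes 3×(its alphabet position, a=1..z=26) + 16.
Undoing it on 52.31.19.28.31.70: 52→(52−16)÷3=12=l, 31→(31−16)÷3=5=e, 19→(19−16)÷3=1=a, 28→(28−16)÷3=4=d, 31→(31−16)÷3=5=e, 70→(70−16)÷3=18=r.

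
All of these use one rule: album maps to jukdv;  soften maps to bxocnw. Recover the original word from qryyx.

Compare letters: a→j is +9, l→u is +9, b→k is +9 — a constant shift. It's a constant shift of +9 (ROT9).
Undoing it on qryyx: q−9=h, r−9=i, y−9=p, y−9=p, x−9=o.

hippo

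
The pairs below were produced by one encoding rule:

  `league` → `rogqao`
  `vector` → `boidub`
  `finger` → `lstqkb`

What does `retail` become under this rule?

Shifts by position in league: pos 0: l→r (+6), pos 1: e→o (+10), pos 2: a→g (+6), pos 3: g→q (+10) — repeating every 2. It's a Vigenère-style cipher with numeric key [6,10]: position i shifts by key[i mod 2].
On retail: r+6=x, e+10=o, t+6=z, a+10=k, i+6=o, l+10=v.

xozkov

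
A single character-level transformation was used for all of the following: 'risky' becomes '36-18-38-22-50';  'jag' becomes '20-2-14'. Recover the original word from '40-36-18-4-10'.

tribe

r(#18)→36 and i(#9)→18: differences scale by 2, so n = 2·pos + 0. The formula is n = 2×(alphabet index, a=1).
Undoing it on 40-36-18-4-10: 40→(40−0)÷2=20=t, 36→(36−0)÷2=18=r, 18→(18−0)÷2=9=i, 4→(4−0)÷2=2=b, 10→(10−0)÷2=5=e.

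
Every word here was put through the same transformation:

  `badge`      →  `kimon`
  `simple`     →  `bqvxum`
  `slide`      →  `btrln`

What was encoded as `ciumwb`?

Shifts by position in badge: pos 0: b→k (+9), pos 1: a→i (+8), pos 2: d→m (+9), pos 3: g→o (+8) — repeating every 2. A repeating key of period 2 is used — shifts +9, +8 over and over.
Undoing it on ciumwb: c−9=t, i−8=a, u−9=l, m−8=e, w−9=n, b−8=t.

talent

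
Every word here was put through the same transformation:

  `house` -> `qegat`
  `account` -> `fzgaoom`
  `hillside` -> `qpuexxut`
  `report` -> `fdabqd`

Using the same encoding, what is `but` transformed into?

Read the word backwards and shift each letter +12.
For but: reverse → tub; then shift: t+12=f, u+12=g, b+12=n.

fgn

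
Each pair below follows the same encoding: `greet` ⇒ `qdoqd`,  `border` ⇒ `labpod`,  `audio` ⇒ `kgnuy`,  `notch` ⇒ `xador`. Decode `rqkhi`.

Shifts by position in greet: pos 0: g→q (+10), pos 1: r→d (+12), pos 2: e→o (+10), pos 3: e→q (+12) — repeating every 2. It's a Vigenère-style cipher with numeric key [10,12]: position i shifts by key[i mod 2].
Reversing it on rqkhi: r−10=h, q−12=e, k−10=a, h−12=v, i−10=y.

heavy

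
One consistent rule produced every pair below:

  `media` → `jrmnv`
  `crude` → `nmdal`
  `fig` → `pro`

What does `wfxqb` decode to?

The word is reversed, then every letter is shifted forward by 9.
Undoing it on wfxqb: shift back: w−9=n, f−9=w, x−9=o, q−9=h, b−9=s → nwohs; then reverse → shown.

shown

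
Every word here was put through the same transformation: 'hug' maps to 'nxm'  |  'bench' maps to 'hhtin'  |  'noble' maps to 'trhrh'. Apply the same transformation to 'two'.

The shift depends on letter class: consonant h→n is +6, but vowel u→x is +3. Two shifts are in play — +3 for a/e/i/o/u, +6 for every other letter.
Applying it to two: t(cons)+6=z, w(cons)+6=c, o(vowel)+3=r.

zcr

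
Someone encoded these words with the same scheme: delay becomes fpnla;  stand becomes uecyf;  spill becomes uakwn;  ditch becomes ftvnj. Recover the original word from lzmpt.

joker

The shifts repeat in a cycle of length 2: positions 0,1,… shift by +2, +11, then the pattern repeats.
Reversing it on lzmpt: l−2=j, z−11=o, m−2=k, p−11=e, t−2=r.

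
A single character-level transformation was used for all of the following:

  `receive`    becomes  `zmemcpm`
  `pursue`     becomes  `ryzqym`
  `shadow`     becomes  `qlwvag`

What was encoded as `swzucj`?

margin

r(17)→z(25) and e(4)→m(12) fit y≡17x+22 (mod 26); the inverse of 17 mod 26 is 23. Treating letters as 0–25, the rule is x ↦ 17x + 22 (mod 26).
Reversing it on swzucj: s(18)→23·(18−22)≡12=m; w(22)→23·(22−22)≡0=a; z(25)→23·(25−22)≡17=r; u(20)→23·(20−22)≡6=g; c(2)→23·(2−22)≡8=i; j(9)→23·(9−22)≡13=n (all mod 26).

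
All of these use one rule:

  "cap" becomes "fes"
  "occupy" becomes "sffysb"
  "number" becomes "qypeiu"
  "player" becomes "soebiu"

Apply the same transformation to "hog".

ksj

The shift depends on letter class: consonant c→f is +3, but vowel a→e is +4. Two shifts are in play — +4 for a/e/i/o/u, +3 for every other letter.
On hog: h(cons)+3=k, o(vowel)+4=s, g(cons)+3=j.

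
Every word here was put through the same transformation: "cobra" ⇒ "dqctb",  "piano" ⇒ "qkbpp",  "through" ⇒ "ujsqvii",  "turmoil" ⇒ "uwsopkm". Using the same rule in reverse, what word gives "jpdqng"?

The shifts repeat in a cycle of length 2: positions 0,1,… shift by +1, +2, then the pattern repeats.
Decoding jpdqng: j−1=i, p−2=n, d−1=c, q−2=o, n−1=m, g−2=e.

income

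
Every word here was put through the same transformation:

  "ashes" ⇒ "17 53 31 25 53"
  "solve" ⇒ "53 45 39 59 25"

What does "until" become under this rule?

57 43 55 33 39

a(#1)→17 and s(#19)→53: differences scale by 2, so n = 2·pos + 15. The formula is n = 2×(alphabet index, a=1) + 15.
Applying it to until: u=21→57, n=14→43, t=20→55, i=9→33, l=12→39.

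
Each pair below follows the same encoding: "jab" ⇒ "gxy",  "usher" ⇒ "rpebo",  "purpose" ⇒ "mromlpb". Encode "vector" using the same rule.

sbzqlo

Each letter is shifted forward by 23 in the alphabet (a Caesar shift of +23).
On vector: v+23=s, e+23=b, c+23=z, t+23=q, o+23=l, r+23=o.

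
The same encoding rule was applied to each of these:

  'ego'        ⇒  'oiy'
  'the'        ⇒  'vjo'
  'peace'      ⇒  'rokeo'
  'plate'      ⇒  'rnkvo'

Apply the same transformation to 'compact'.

eyorkev

Two shifts are in play — +10 for a/e/i/o/u, +2 for every other letter.
For compact: c(cons)+2=e, o(vowel)+10=y, m(cons)+2=o, p(cons)+2=r, a(vowel)+10=k, c(cons)+2=e, t(cons)+2=v.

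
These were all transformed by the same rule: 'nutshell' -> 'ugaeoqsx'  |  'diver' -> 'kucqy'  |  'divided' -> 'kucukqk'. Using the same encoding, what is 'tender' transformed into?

aqupld

Shifts by position in nutshell: pos 0: n→u (+7), pos 1: u→g (+12), pos 2: t→a (+7), pos 3: s→e (+12) — repeating every 2. A repeating key of period 2 is used — shifts +7, +12 over and over.
For tender: t+7=a, e+12=q, n+7=u, d+12=p, e+7=l, r+12=d.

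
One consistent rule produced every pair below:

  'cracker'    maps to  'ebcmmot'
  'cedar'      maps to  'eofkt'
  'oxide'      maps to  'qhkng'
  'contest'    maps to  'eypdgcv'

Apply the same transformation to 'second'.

uoeypn

Shifts by position in cracker: pos 0: c→e (+2), pos 1: r→b (+10), pos 2: a→c (+2), pos 3: c→m (+10) — repeating every 2. It's a Vigenère-style cipher with numeric key [2,10]: position i shifts by key[i mod 2].
For second: s+2=u, e+10=o, c+2=e, o+10=y, n+2=p, d+10=n.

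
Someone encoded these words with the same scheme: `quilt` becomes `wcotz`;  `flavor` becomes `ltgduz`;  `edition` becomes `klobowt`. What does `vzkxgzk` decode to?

prepare

A repeating key of period 2 is used — shifts +6, +8 over and over.
Reversing it on vzkxgzk: v−6=p, z−8=r, k−6=e, x−8=p, g−6=a, z−8=r, k−6=e.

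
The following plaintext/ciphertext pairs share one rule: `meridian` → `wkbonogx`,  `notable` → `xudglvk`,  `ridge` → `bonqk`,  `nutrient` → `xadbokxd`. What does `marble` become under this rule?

The shift depends on letter class: consonant m→w is +10, but vowel e→k is +6. Vowels shift forward by 6 and consonants shift forward by 10.
On marble: m(cons)+10=w, a(vowel)+6=g, r(cons)+10=b, b(cons)+10=l, l(cons)+10=v, e(vowel)+6=k.

wgblvk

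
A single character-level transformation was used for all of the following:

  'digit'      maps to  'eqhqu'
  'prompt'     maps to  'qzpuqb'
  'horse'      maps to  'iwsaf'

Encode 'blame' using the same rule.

Shifts by position in digit: pos 0: d→e (+1), pos 1: i→q (+8), pos 2: g→h (+1), pos 3: i→q (+8) — repeating every 2. The shifts repeat in a cycle of length 2: positions 0,1,… shift by +1, +8, then the pattern repeats.
On blame: b+1=c, l+8=t, a+1=b, m+8=u, e+1=f.

ctbuf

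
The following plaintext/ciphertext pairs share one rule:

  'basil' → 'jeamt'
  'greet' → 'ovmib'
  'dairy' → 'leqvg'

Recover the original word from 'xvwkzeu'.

program

Shifts by position in basil: pos 0: b→j (+8), pos 1: a→e (+4), pos 2: s→a (+8), pos 3: i→m (+4) — repeating every 2. It's a Vigenère-style cipher with numeric key [8,4]: position i shifts by key[i mod 2].
Reversing it on xvwkzeu: x−8=p, v−4=r, w−8=o, k−4=g, z−8=r, e−4=a, u−8=m.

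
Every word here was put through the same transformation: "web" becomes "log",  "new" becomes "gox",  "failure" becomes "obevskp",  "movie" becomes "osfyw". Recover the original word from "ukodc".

Read the word backwards and shift each letter +10.
Decoding ukodc: shift back: u−10=k, k−10=a, o−10=e, d−10=t, c−10=s → kaets; then reverse → steak.

steak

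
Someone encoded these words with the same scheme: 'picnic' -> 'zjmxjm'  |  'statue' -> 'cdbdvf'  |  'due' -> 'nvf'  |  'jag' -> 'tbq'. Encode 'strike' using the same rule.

The shift depends on letter class: consonant p→z is +10, but vowel i→j is +1. Vowels shift forward by 1 and consonants shift forward by 10.
On strike: s(cons)+10=c, t(cons)+10=d, r(cons)+10=b, i(vowel)+1=j, k(cons)+10=u, e(vowel)+1=f.

cdbjuf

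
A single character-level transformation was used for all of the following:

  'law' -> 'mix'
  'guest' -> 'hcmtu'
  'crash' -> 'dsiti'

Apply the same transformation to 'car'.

dis

The shift depends on letter class: consonant l→m is +1, but vowel a→i is +8. Two shifts are in play — +8 for a/e/i/o/u, +1 for every other letter.
On car: c(cons)+1=d, a(vowel)+8=i, r(cons)+1=s.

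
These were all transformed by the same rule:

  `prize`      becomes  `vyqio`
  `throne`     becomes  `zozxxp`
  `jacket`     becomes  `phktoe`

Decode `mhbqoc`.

gather

In prize: p→v is +6, r→y is +7, i→q is +8, z→i is +9 — the shift increases by 1 each position. Letter i (0-indexed) is shifted by i+6, so successive shifts are 6, 7, 8, ….
Undoing it on mhbqoc: m−6=g, h−7=a, b−8=t, q−9=h, o−10=e, c−11=r.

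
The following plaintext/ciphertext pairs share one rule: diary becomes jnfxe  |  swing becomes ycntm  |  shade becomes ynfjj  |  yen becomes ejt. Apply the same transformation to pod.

The shift depends on letter class: consonant d→j is +6, but vowel i→n is +5. Two shifts are in play — +5 for a/e/i/o/u, +6 for every other letter.
Applying it to pod: p(cons)+6=v, o(vowel)+5=t, d(cons)+6=j.

vtj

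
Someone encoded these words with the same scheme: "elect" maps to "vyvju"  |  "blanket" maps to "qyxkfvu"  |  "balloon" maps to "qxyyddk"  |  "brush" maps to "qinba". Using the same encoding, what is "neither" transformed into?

e(4)→v(21) and l(11)→y(24) fit y≡19x+23 (mod 26); the inverse of 19 mod 26 is 11. This is an affine cipher: with a=0,…,z=25, each position x becomes (19x+23) mod 26.
Applying it to neither: n(13)→19·13+23≡10=k; e(4)→19·4+23≡21=v; i(8)→19·8+23≡19=t; t(19)→19·19+23≡20=u; h(7)→19·7+23≡0=a; e(4)→19·4+23≡21=v; r(17)→19·17+23≡8=i (all mod 26).

kvtuavi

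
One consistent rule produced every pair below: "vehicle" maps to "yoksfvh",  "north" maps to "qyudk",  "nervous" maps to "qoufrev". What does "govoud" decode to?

desert

Shifts by position in vehicle: pos 0: v→y (+3), pos 1: e→o (+10), pos 2: h→k (+3), pos 3: i→s (+10) — repeating every 2. A repeating key of period 2 is used — shifts +3, +10 over and over.
Undoing it on govoud: g−3=d, o−10=e, v−3=s, o−10=e, u−3=r, d−10=t.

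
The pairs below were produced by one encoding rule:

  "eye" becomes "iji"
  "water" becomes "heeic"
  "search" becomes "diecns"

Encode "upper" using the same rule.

yaaic

The shift depends on letter class: consonant y→j is +11, but vowel e→i is +4. The rule splits by letter class: vowels +4, consonants +11.
Applying it to upper: u(vowel)+4=y, p(cons)+11=a, p(cons)+11=a, e(vowel)+4=i, r(cons)+11=c.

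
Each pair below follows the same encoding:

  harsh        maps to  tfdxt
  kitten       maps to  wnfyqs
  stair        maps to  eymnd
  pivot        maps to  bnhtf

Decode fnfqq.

Shifts by position in harsh: pos 0: h→t (+12), pos 1: a→f (+5), pos 2: r→d (+12), pos 3: s→x (+5) — repeating every 2. It's a Vigenère-style cipher with numeric key [12,5]: position i shifts by key[i mod 2].
Decoding fnfqq: f−12=t, n−5=i, f−12=t, q−5=l, q−12=e.

title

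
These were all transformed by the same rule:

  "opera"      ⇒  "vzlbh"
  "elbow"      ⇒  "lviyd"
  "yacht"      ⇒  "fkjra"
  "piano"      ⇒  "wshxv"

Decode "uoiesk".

nebula

Shifts by position in opera: pos 0: o→v (+7), pos 1: p→z (+10), pos 2: e→l (+7), pos 3: r→b (+10) — repeating every 2. The shifts repeat in a cycle of length 2: positions 0,1,… shift by +7, +10, then the pattern repeats.
Decoding uoiesk: u−7=n, o−10=e, i−7=b, e−10=u, s−7=l, k−10=a.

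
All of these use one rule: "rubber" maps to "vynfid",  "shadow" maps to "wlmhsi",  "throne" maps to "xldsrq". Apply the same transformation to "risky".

vmeoc

Shifts by position in rubber: pos 0: r→v (+4), pos 1: u→y (+4), pos 2: b→n (+12), pos 3: b→f (+4), pos 4: e→i (+4), pos 5: r→d (+12) — repeating every 3. A repeating key of period 3 is used — shifts +4, +4, +12 over and over.
On risky: r+4=v, i+4=m, s+12=e, k+4=o, y+4=c.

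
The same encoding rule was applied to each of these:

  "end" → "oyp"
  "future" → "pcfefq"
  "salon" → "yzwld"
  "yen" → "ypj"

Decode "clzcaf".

uproar

The output letters match the input read backwards, each shifted +11: end reversed is dne. Read the word backwards and shift each letter +11.
Undoing it on clzcaf: shift back: c−11=r, l−11=a, z−11=o, c−11=r, a−11=p, f−11=u → raorpu; then reverse → uproar.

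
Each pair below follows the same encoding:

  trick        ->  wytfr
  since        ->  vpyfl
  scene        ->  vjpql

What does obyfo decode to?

The shifts repeat in a cycle of length 3: positions 0,1,… shift by +3, +7, +11, then the pattern repeats.
Reversing it on obyfo: o−3=l, b−7=u, y−11=n, f−3=c, o−7=h.

lunch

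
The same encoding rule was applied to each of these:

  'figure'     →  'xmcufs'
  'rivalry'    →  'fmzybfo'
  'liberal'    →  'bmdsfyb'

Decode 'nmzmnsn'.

f(5)→x(23) and i(8)→m(12) fit y≡5x+24 (mod 26); the inverse of 5 mod 26 is 21. Each letter's alphabet position (a=0..z=25) is mapped through 5·x+24 mod 26 — an affine cipher.
Undoing it on nmzmnsn: n(13)→21·(13−24)≡3=d; m(12)→21·(12−24)≡8=i; z(25)→21·(25−24)≡21=v; m(12)→21·(12−24)≡8=i; n(13)→21·(13−24)≡3=d; s(18)→21·(18−24)≡4=e; n(13)→21·(13−24)≡3=d (all mod 26).

divided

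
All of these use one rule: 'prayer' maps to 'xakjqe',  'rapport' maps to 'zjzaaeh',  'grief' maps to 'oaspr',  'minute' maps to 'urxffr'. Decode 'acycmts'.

In prayer: p→x is +8, r→a is +9, a→k is +10, y→j is +11 — the shift increases by 1 each position. Letter i (0-indexed) is shifted by i+8, so successive shifts are 8, 9, 10, ….
Reversing it on acycmts: a−8=s, c−9=t, y−10=o, c−11=r, m−12=a, t−13=g, s−14=e.

storage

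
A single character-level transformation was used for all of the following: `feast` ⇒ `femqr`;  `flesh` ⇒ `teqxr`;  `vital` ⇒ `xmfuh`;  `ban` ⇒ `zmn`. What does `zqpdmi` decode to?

The output letters match the input read backwards, each shifted +12: feast reversed is tsaef. Read the word backwards and shift each letter +12.
Reversing it on zqpdmi: shift back: z−12=n, q−12=e, p−12=d, d−12=r, m−12=a, i−12=w → nedraw; then reverse → warden.

warden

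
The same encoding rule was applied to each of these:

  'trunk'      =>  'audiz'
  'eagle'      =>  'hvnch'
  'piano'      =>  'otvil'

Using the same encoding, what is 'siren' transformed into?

Treating letters as 0–25, the rule is x ↦ 3x + 21 (mod 26).
Applying it to siren: s(18)→3·18+21≡23=x; i(8)→3·8+21≡19=t; r(17)→3·17+21≡20=u; e(4)→3·4+21≡7=h; n(13)→3·13+21≡8=i (all mod 26).

xtuhi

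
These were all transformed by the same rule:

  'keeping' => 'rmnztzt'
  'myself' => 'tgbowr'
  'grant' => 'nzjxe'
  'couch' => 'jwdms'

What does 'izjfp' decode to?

brave

In keeping: k→r is +7, e→m is +8, e→n is +9, p→z is +10 — the shift increases by 1 each position. The shift increases by 1 at each position, starting from +7: 7, 8, 9, ….
Decoding izjfp: i−7=b, z−8=r, j−9=a, f−10=v, p−11=e.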